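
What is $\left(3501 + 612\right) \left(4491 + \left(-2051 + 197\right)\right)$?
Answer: $10845981$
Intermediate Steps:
$\left(3501 + 612\right) \left(4491 + \left(-2051 + 197\right)\right) = 4113 \left(4491 - 1854\right) = 4113 \cdot 2637 = 10845981$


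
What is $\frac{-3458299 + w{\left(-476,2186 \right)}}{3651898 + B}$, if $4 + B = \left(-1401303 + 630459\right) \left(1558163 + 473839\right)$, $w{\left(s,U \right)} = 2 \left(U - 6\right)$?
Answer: $\frac{383771}{174039210866} \approx 2.2051 \cdot 10^{-6}$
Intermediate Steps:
$w{\left(s,U \right)} = -12 + 2 U$ ($w{\left(s,U \right)} = 2 \left(-6 + U\right) = -12 + 2 U$)
$B = -1566356549692$ ($B = -4 + \left(-1401303 + 630459\right) \left(1558163 + 473839\right) = -4 - 1566356549688 = -1566356549692$)
$\frac{-3458299 + w{\left(-476,2186 \right)}}{3651898 + B} = \frac{-3458299 + \left(-12 + 2 \cdot 2186\right)}{3651898 - 1566356549692} = \frac{-3458299 + \left(-12 + 4372\right)}{-1566352897794} = \left(-3458299 + 4360\right) \left(- \frac{1}{1566352897794}\right) = \left(-3453939\right) \left(- \frac{1}{1566352897794}\right) = \frac{383771}{174039210866}$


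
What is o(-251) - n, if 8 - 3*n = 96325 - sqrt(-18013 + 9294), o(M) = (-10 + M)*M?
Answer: 292850/3 - I*sqrt(8719)/3 ≈ 97617.0 - 31.125*I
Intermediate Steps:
o(M) = M*(-10 + M)
n = -96317/3 + I*sqrt(8719)/3 (n = 8/3 - (96325 - sqrt(-18013 + 9294))/3 = 8/3 - (96325 - sqrt(-8719))/3 = 8/3 - (96325 - I*sqrt(8719))/3 = 8/3 + (-96325/3 + I*sqrt(8719)/3) = -96317/3 + I*sqrt(8719)/3 ≈ -32106.0 + 31.125*I)
o(-251) - n = -251*(-10 - 251) - (-96317/3 + I*sqrt(8719)/3) = -251*(-261) + (96317/3 - I*sqrt(8719)/3) = 65511 + (96317/3 - I*sqrt(8719)/3) = 292850/3 - I*sqrt(8719)/3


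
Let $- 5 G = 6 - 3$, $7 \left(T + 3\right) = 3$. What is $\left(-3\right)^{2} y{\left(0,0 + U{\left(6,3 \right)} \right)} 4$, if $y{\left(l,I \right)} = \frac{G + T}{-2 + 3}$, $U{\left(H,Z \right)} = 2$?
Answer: $- \frac{3996}{35} \approx -114.17$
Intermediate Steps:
$T = - \frac{18}{7}$ ($T = -3 + \frac{1}{7} \cdot 3 = -3 + \frac{3}{7} = - \frac{18}{7} \approx -2.5714$)
$G = - \frac{3}{5}$ ($G = - \frac{6 - 3}{5} = \left(- \frac{1}{5}\right) 3 = - \frac{3}{5} \approx -0.6$)
$y{\left(l,I \right)} = - \frac{111}{35}$ ($y{\left(l,I \right)} = \frac{- \frac{3}{5} - \frac{18}{7}}{-2 + 3} = - \frac{111}{35 \cdot 1} = \left(- \frac{111}{35}\right) 1 = - \frac{111}{35}$)
$\left(-3\right)^{2} y{\left(0,0 + U{\left(6,3 \right)} \right)} 4 = \left(-3\right)^{2} \left(- \frac{111}{35}\right) 4 = 9 \left(- \frac{111}{35}\right) 4 = \left(- \frac{999}{35}\right) 4 = - \frac{3996}{35}$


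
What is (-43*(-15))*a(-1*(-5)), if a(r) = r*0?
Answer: 0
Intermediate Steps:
a(r) = 0
(-43*(-15))*a(-1*(-5)) = -43*(-15)*0 = 645*0 = 0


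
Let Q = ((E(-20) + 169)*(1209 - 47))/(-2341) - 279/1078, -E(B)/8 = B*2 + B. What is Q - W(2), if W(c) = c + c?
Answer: -823708295/2523598 ≈ -326.40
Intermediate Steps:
W(c) = 2*c
E(B) = -24*B (E(B) = -8*(B*2 + B) = -8*(2*B + B) = -24*B)
Q = -813613903/2523598 (Q = ((-24*(-20) + 169)*(1209 - 47))/(-2341) - 279/1078 = ((480 + 169)*1162)*(-1/2341) - 279*1/1078 = (649*1162)*(-1/2341) - 279/1078 = 754138*(-1/2341) - 279/1078 = -754138/2341 - 279/1078 = -813613903/2523598 ≈ -322.40)
Q - W(2) = -813613903/2523598 - 2*2 = -813613903/2523598 - 1*4 = -813613903/2523598 - 4 = -823708295/2523598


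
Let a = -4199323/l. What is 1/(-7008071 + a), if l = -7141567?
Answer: -7141567/50048604387934 ≈ -1.4269e-7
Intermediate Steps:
a = 4199323/7141567 (a = -4199323/(-7141567) = -4199323*(-1/7141567) = 4199323/7141567 ≈ 0.58801)
1/(-7008071 + a) = 1/(-7008071 + 4199323/7141567) = 1/(-50048604387934/7141567) = -7141567/50048604387934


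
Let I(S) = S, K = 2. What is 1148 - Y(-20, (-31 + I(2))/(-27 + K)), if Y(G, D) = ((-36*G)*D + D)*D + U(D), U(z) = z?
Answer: 110414/625 ≈ 176.66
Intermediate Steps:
Y(G, D) = D + D*(D - 36*D*G) (Y(G, D) = ((-36*G)*D + D)*D + D = (-36*D*G + D)*D + D = (D - 36*D*G)*D + D = D*(D - 36*D*G) + D = D + D*(D - 36*D*G))
1148 - Y(-20, (-31 + I(2))/(-27 + K)) = 1148 - (-31 + 2)/(-27 + 2)*(1 + (-31 + 2)/(-27 + 2) - 36*(-31 + 2)/(-27 + 2)*(-20)) = 1148 - (-29/(-25))*(1 - 29/(-25) - 36*(-29/(-25))*(-20)) = 1148 - (-29*(-1/25))*(1 - 29*(-1/25) - 36*(-29*(-1/25))*(-20)) = 1148 - 29*(1 + 29/25 - 36*29/25*(-20))/25 = 1148 - 29*(1 + 29/25 + 4176/5)/25 = 1148 - 29*20934/(25*25) = 1148 - 1*607086/625 = 1148 - 607086/625 = 110414/625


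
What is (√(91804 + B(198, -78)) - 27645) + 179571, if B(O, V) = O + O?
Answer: 151926 + 10*√922 ≈ 1.5223e+5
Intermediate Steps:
B(O, V) = 2*O
(√(91804 + B(198, -78)) - 27645) + 179571 = (√(91804 + 2*198) - 27645) + 179571 = (√(91804 + 396) - 27645) + 179571 = (√92200 - 27645) + 179571 = (10*√922 - 27645) + 179571 = (-27645 + 10*√922) + 179571 = 151926 + 10*√922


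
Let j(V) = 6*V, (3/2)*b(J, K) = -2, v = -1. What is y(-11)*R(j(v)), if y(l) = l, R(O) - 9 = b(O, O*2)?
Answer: -253/3 ≈ -84.333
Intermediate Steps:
b(J, K) = -4/3 (b(J, K) = (⅔)*(-2) = -4/3)
R(O) = 23/3 (R(O) = 9 - 4/3 = 23/3)
y(-11)*R(j(v)) = -11*23/3 = -253/3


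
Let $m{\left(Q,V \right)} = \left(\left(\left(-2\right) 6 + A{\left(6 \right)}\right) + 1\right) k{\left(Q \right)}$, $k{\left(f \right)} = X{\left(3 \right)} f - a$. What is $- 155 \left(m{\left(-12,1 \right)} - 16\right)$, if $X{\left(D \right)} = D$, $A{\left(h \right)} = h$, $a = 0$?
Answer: $-25420$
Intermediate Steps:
$k{\left(f \right)} = 3 f$ ($k{\left(f \right)} = 3 f - 0 = 3 f + 0 = 3 f$)
$m{\left(Q,V \right)} = - 15 Q$ ($m{\left(Q,V \right)} = \left(\left(\left(-2\right) 6 + 6\right) + 1\right) 3 Q = \left(\left(-12 + 6\right) + 1\right) 3 Q = \left(-6 + 1\right) 3 Q = - 5 \cdot 3 Q = - 15 Q$)
$- 155 \left(m{\left(-12,1 \right)} - 16\right) = - 155 \left(\left(-15\right) \left(-12\right) - 16\right) = - 155 \left(180 + \left(-65 + 49\right)\right) = - 155 \left(180 - 16\right) = \left(-155\right) 164 = -25420$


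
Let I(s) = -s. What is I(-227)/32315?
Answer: 227/32315 ≈ 0.0070246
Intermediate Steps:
I(-227)/32315 = -1*(-227)/32315 = 227*(1/32315) = 227/32315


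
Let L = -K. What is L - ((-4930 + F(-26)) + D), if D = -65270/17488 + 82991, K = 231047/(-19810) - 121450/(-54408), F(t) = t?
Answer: -45957201376117091/589029985320 ≈ -78022.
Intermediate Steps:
K = -2541220169/269455620 (K = 231047*(-1/19810) - 121450*(-1/54408) = -231047/19810 + 60725/27204 = -2541220169/269455620 ≈ -9.4309)
D = 725640669/8744 (D = -65270*1/17488 + 82991 = -32635/8744 + 82991 = 725640669/8744 ≈ 82987.)
L = 2541220169/269455620 (L = -1*(-2541220169/269455620) = 2541220169/269455620 ≈ 9.4309)
L - ((-4930 + F(-26)) + D) = 2541220169/269455620 - ((-4930 - 26) + 725640669/8744) = 2541220169/269455620 - (-4956 + 725640669/8744) = 2541220169/269455620 - 1*682305405/8744 = 2541220169/269455620 - 682305405/8744 = -45957201376117091/589029985320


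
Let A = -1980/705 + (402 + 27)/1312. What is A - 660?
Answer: -40851261/61664 ≈ -662.48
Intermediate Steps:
A = -153021/61664 (A = -1980*1/705 + 429*(1/1312) = -132/47 + 429/1312 = -153021/61664 ≈ -2.4815)
A - 660 = -153021/61664 - 660 = -40851261/61664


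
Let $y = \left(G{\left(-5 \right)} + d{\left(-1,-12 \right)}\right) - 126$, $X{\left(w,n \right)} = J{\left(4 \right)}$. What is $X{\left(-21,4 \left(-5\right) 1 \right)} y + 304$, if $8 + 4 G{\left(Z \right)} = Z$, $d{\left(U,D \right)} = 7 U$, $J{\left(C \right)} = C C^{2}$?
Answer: $-8416$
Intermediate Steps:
$J{\left(C \right)} = C^{3}$
$G{\left(Z \right)} = -2 + \frac{Z}{4}$
$X{\left(w,n \right)} = 64$ ($X{\left(w,n \right)} = 4^{3} = 64$)
$y = - \frac{545}{4}$ ($y = \left(\left(-2 + \frac{1}{4} \left(-5\right)\right) + 7 \left(-1\right)\right) - 126 = \left(\left(-2 - \frac{5}{4}\right) - 7\right) - 126 = \left(- \frac{13}{4} - 7\right) - 126 = - \frac{41}{4} - 126 = - \frac{545}{4} \approx -136.25$)
$X{\left(-21,4 \left(-5\right) 1 \right)} y + 304 = 64 \left(- \frac{545}{4}\right) + 304 = -8720 + 304 = -8416$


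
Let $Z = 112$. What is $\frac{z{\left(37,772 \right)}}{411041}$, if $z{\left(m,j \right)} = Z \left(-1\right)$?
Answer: $- \frac{112}{411041} \approx -0.00027248$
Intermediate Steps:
$z{\left(m,j \right)} = -112$ ($z{\left(m,j \right)} = 112 \left(-1\right) = -112$)
$\frac{z{\left(37,772 \right)}}{411041} = - \frac{112}{411041}$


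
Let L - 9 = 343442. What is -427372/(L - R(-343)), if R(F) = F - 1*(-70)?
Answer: -106843/85931 ≈ -1.2434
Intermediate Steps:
R(F) = 70 + F (R(F) = F + 70 = 70 + F)
L = 343451 (L = 9 + 343442 = 343451)
-427372/(L - R(-343)) = -427372/(343451 - (70 - 343)) = -427372/(343451 - 1*(-273)) = -427372/(343451 + 273) = -427372/343724 = -427372*1/343724 = -106843/85931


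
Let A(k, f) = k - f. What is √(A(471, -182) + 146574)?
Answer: √147227 ≈ 383.70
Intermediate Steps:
√(A(471, -182) + 146574) = √((471 - 1*(-182)) + 146574) = √((471 + 182) + 146574) = √(653 + 146574) = √147227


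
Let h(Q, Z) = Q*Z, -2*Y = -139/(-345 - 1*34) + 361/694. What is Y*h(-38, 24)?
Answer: 53188980/131513 ≈ 404.44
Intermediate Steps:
Y = -233285/526052 (Y = -(-139/(-345 - 1*34) + 361/694)/2 = -(-139/(-345 - 34) + 361*(1/694))/2 = -(-139/(-379) + 361/694)/2 = -(-139*(-1/379) + 361/694)/2 = -(139/379 + 361/694)/2 = -½*233285/263026 = -233285/526052 ≈ -0.44346)
Y*h(-38, 24) = -(-4432415)*24/263026 = -233285/526052*(-912) = 53188980/131513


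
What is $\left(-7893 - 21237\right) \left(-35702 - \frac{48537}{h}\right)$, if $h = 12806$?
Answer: $\frac{6659822203185}{6403} \approx 1.0401 \cdot 10^{9}$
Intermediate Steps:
$\left(-7893 - 21237\right) \left(-35702 - \frac{48537}{h}\right) = \left(-7893 - 21237\right) \left(-35702 - \frac{48537}{12806}\right) = - 29130 \left(-35702 - \frac{48537}{12806}\right) = \left(-29130\right) \left(- \frac{457248349}{12806}\right) = \frac{6659822203185}{6403}$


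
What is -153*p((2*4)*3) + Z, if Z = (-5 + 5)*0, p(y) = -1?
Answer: 153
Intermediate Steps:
Z = 0 (Z = 0*0 = 0)
-153*p((2*4)*3) + Z = -153*(-1) + 0 = 153 + 0 = 153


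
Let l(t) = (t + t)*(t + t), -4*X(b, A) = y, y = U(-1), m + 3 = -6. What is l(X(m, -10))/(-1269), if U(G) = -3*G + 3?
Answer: -1/141 ≈ -0.0070922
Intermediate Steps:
m = -9 (m = -3 - 6 = -9)
U(G) = 3 - 3*G
y = 6 (y = 3 - 3*(-1) = 3 + 3 = 6)
X(b, A) = -3/2 (X(b, A) = -¼*6 = -3/2)
l(t) = 4*t² (l(t) = (2*t)*(2*t) = 4*t²)
l(X(m, -10))/(-1269) = (4*(-3/2)²)/(-1269) = (4*(9/4))*(-1/1269) = 9*(-1/1269) = -1/141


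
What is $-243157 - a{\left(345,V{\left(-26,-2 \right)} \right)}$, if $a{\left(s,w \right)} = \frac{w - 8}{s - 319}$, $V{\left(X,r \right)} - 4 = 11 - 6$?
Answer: $- \frac{6322083}{26} \approx -2.4316 \cdot 10^{5}$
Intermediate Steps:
$V{\left(X,r \right)} = 9$ ($V{\left(X,r \right)} = 4 + \left(11 - 6\right) = 4 + 5 = 9$)
$a{\left(s,w \right)} = \frac{-8 + w}{-319 + s}$
$-243157 - a{\left(345,V{\left(-26,-2 \right)} \right)} = -243157 - \frac{-8 + 9}{-319 + 345} = -243157 - \frac{1}{26} \cdot 1 = -243157 - \frac{1}{26} = - \frac{6322083}{26}$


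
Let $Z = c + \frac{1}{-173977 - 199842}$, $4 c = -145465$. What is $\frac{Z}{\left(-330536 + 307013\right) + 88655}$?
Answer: $- \frac{54377580839}{97390316432} \approx -0.55835$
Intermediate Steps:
$c = - \frac{145465}{4}$ ($c = \frac{1}{4} \left(-145465\right) = - \frac{145465}{4} \approx -36366.0$)
$Z = - \frac{54377580839}{1495276}$ ($Z = - \frac{145465}{4} + \frac{1}{-173977 - 199842} = - \frac{145465}{4} + \frac{1}{-373819} = - \frac{145465}{4} - \frac{1}{373819} = - \frac{54377580839}{1495276} \approx -36366.0$)
$\frac{Z}{\left(-330536 + 307013\right) + 88655} = - \frac{54377580839}{1495276 \left(\left(-330536 + 307013\right) + 88655\right)} = - \frac{54377580839}{1495276 \left(-23523 + 88655\right)} = - \frac{54377580839}{1495276 \cdot 65132} = \left(- \frac{54377580839}{1495276}\right) \frac{1}{65132} = - \frac{54377580839}{97390316432}$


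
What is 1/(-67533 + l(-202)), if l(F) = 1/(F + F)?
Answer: -404/27283333 ≈ -1.4808e-5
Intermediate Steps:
l(F) = 1/(2*F)
1/(-67533 + l(-202)) = 1/(-67533 + (½)/(-202)) = 1/(-67533 + (½)*(-1/202)) = 1/(-67533 - 1/404) = 1/(-27283333/404) = -404/27283333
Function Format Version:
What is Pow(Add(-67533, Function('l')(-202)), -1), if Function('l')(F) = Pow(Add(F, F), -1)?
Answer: Rational(-404, 27283333) ≈ -1.4808e-5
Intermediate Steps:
Function('l')(F) = Mul(Rational(1, 2), Pow(F, -1)) (Function('l')(F) = Pow(Mul(2, F), -1) = Mul(Rational(1, 2), Pow(F, -1)))
Pow(Add(-67533, Function('l')(-202)), -1) = Pow(Add(-67533, Mul(Rational(1, 2), Pow(-202, -1))), -1) = Pow(Add(-67533, Mul(Rational(1, 2), Rational(-1, 202))), -1) = Pow(Add(-67533, Rational(-1, 404)), -1) = Pow(Rational(-27283333, 404), -1) = Rational(-404, 27283333)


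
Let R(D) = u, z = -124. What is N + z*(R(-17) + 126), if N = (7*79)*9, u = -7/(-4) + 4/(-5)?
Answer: -53824/5 ≈ -10765.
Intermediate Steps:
u = 19/20 (u = -7*(-¼) + 4*(-⅕) = 7/4 - ⅘ = 19/20 ≈ 0.95000)
R(D) = 19/20
N = 4977 (N = 553*9 = 4977)
N + z*(R(-17) + 126) = 4977 - 124*(19/20 + 126) = 4977 - 124*2539/20 = 4977 - 78709/5 = -53824/5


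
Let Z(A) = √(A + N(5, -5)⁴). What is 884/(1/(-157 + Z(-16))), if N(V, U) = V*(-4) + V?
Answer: -138788 + 884*√50609 ≈ 60081.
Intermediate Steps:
N(V, U) = -3*V (N(V, U) = -4*V + V = -3*V)
Z(A) = √(50625 + A) (Z(A) = √(A + (-3*5)⁴) = √(A + (-15)⁴) = √(A + 50625) = √(50625 + A))
884/(1/(-157 + Z(-16))) = 884/(1/(-157 + √(50625 - 16))) = 884/(1/(-157 + √50609)) = 884*(-157 + √50609) = -138788 + 884*√50609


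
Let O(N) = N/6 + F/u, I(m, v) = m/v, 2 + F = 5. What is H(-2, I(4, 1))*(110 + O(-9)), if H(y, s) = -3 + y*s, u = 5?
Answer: -12001/10 ≈ -1200.1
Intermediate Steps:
F = 3 (F = -2 + 5 = 3)
H(y, s) = -3 + s*y
O(N) = ⅗ + N/6 (O(N) = N/6 + 3/5 = N*(⅙) + 3*(⅕) = N/6 + ⅗ = ⅗ + N/6)
H(-2, I(4, 1))*(110 + O(-9)) = (-3 + (4/1)*(-2))*(110 + (⅗ + (⅙)*(-9))) = (-3 + (4*1)*(-2))*(110 + (⅗ - 3/2)) = (-3 + 4*(-2))*(110 - 9/10) = (-3 - 8)*(1091/10) = -11*1091/10 = -12001/10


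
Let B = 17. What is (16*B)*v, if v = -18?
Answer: -4896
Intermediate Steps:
(16*B)*v = (16*17)*(-18) = 272*(-18) = -4896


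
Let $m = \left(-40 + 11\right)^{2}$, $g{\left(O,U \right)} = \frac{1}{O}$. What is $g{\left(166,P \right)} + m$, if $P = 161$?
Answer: $\frac{139607}{166} \approx 841.01$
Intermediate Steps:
$m = 841$ ($m = \left(-29\right)^{2} = 841$)
$g{\left(166,P \right)} + m = \frac{1}{166} + 841 = \frac{139607}{166}$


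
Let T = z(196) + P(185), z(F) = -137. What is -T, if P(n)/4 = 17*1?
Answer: 69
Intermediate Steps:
P(n) = 68 (P(n) = 4*(17*1) = 4*17 = 68)
T = -69 (T = -137 + 68 = -69)
-T = -1*(-69) = 69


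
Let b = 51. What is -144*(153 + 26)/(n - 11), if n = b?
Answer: -3222/5 ≈ -644.40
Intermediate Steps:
n = 51
-144*(153 + 26)/(n - 11) = -144*(153 + 26)/(51 - 11) = -25776/40 = -144*179/40 = -3222/5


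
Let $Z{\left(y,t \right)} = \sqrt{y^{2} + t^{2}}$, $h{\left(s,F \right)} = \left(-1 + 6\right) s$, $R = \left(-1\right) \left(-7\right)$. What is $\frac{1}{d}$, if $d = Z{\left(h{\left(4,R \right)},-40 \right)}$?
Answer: $\frac{\sqrt{5}}{100} \approx 0.022361$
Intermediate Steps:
$R = 7$
$h{\left(s,F \right)} = 5 s$
$Z{\left(y,t \right)} = \sqrt{t^{2} + y^{2}}$
$d = 20 \sqrt{5}$ ($d = \sqrt{\left(-40\right)^{2} + \left(5 \cdot 4\right)^{2}} = \sqrt{1600 + 20^{2}} = \sqrt{1600 + 400} = \sqrt{2000} = 20 \sqrt{5} \approx 44.721$)
$\frac{1}{d} = \frac{1}{20 \sqrt{5}} = \frac{\sqrt{5}}{100}$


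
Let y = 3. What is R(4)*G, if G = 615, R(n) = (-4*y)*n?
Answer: -29520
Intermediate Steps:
R(n) = -12*n (R(n) = (-4*3)*n = -12*n)
R(4)*G = -12*4*615 = -48*615 = -29520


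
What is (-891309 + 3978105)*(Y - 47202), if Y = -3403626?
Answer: -10652002067088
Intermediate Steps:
(-891309 + 3978105)*(Y - 47202) = (-891309 + 3978105)*(-3403626 - 47202) = 3086796*(-3450828) = -10652002067088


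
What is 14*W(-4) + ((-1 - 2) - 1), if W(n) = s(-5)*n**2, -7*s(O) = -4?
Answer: 124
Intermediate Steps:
s(O) = 4/7 (s(O) = -1/7*(-4) = 4/7)
W(n) = 4*n**2/7
14*W(-4) + ((-1 - 2) - 1) = 14*((4/7)*(-4)**2) + ((-1 - 2) - 1) = 14*((4/7)*16) + (-3 - 1) = 14*(64/7) - 4 = 128 - 4 = 124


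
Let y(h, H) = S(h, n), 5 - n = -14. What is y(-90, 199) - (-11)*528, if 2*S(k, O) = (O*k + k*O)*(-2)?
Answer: 9228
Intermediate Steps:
n = 19 (n = 5 - 1*(-14) = 5 + 14 = 19)
S(k, O) = -2*O*k (S(k, O) = ((O*k + k*O)*(-2))/2 = ((O*k + O*k)*(-2))/2 = ((2*O*k)*(-2))/2 = (-4*O*k)/2 = -2*O*k)
y(h, H) = -38*h (y(h, H) = -2*19*h = -38*h)
y(-90, 199) - (-11)*528 = -38*(-90) - (-11)*528 = 3420 - 1*(-5808) = 3420 + 5808 = 9228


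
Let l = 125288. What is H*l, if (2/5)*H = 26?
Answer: 8143720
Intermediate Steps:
H = 65 (H = (5/2)*26 = 65)
H*l = 65*125288 = 8143720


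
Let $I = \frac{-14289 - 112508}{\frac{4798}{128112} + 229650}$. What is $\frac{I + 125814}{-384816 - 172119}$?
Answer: $- \frac{616924681494918}{2730923866320355} \approx -0.2259$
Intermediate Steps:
$I = - \frac{8122108632}{14710462799}$ ($I = - \frac{126797}{4798 \cdot \frac{1}{128112} + 229650} = - \frac{126797}{\frac{2399}{64056} + 229650} = - \frac{126797}{\frac{14710462799}{64056}} = \left(-126797\right) \frac{64056}{14710462799} = - \frac{8122108632}{14710462799} \approx -0.55213$)
$\frac{I + 125814}{-384816 - 172119} = \frac{- \frac{8122108632}{14710462799} + 125814}{-384816 - 172119} = \frac{1850774044484754}{14710462799 \left(-556935\right)} = \frac{1850774044484754}{14710462799} \left(- \frac{1}{556935}\right) = - \frac{616924681494918}{2730923866320355}$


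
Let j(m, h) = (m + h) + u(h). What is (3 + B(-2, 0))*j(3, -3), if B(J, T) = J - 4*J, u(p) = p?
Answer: -27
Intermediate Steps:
B(J, T) = -3*J
j(m, h) = m + 2*h (j(m, h) = (m + h) + h = (h + m) + h = m + 2*h)
(3 + B(-2, 0))*j(3, -3) = (3 - 3*(-2))*(3 + 2*(-3)) = (3 + 6)*(3 - 6) = 9*(-3) = -27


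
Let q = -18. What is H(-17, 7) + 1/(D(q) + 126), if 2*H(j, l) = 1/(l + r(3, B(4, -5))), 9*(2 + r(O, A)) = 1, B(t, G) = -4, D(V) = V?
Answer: 133/1242 ≈ 0.10709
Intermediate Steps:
r(O, A) = -17/9 (r(O, A) = -2 + (⅑)*1 = -2 + ⅑ = -17/9)
H(j, l) = 1/(2*(-17/9 + l)) (H(j, l) = 1/(2*(l - 17/9)) = 1/(2*(-17/9 + l)))
H(-17, 7) + 1/(D(q) + 126) = 9/(2*(-17 + 9*7)) + 1/(-18 + 126) = 9/(2*(-17 + 63)) + 1/108 = (9/2)/46 + 1/108 = (9/2)*(1/46) + 1/108 = 9/92 + 1/108 = 133/1242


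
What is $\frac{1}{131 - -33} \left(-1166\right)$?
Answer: $- \frac{583}{82} \approx -7.1098$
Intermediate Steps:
$\frac{1}{131 - -33} \left(-1166\right) = \frac{1}{131 + 33} \left(-1166\right) = \frac{1}{164} \left(-1166\right) = - \frac{583}{82}$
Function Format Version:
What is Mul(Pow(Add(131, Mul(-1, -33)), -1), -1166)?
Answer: Rational(-583, 82) ≈ -7.1098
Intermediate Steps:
Mul(Pow(Add(131, Mul(-1, -33)), -1), -1166) = Mul(Pow(Add(131, 33), -1), -1166) = Mul(Pow(164, -1), -1166) = Mul(Rational(1, 164), -1166) = Rational(-583, 82)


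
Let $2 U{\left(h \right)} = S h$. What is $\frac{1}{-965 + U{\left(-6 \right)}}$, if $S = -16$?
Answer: $- \frac{1}{917} \approx -0.0010905$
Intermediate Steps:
$U{\left(h \right)} = - 8 h$ ($U{\left(h \right)} = \frac{\left(-16\right) h}{2} = - 8 h$)
$\frac{1}{-965 + U{\left(-6 \right)}} = \frac{1}{-965 - -48} = \frac{1}{-965 + 48} = \frac{1}{-917} = - \frac{1}{917}$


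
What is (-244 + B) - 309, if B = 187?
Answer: -366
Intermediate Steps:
(-244 + B) - 309 = (-244 + 187) - 309 = -57 - 309 = -366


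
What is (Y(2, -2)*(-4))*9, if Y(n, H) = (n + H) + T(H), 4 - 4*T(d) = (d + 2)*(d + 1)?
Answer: -36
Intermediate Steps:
T(d) = 1 - (1 + d)*(2 + d)/4 (T(d) = 1 - (d + 2)*(d + 1)/4 = 1 - (2 + d)*(1 + d)/4 = 1 - (1 + d)*(2 + d)/4)
Y(n, H) = 1/2 + n - H**2/4 + H/4 (Y(n, H) = (n + H) + (1/2 - 3*H/4 - H**2/4) = (H + n) + (1/2 - 3*H/4 - H**2/4) = 1/2 + n - H**2/4 + H/4)
(Y(2, -2)*(-4))*9 = ((1/2 + 2 - 1/4*(-2)**2 + (1/4)*(-2))*(-4))*9 = ((1/2 + 2 - 1/4*4 - 1/2)*(-4))*9 = ((1/2 + 2 - 1 - 1/2)*(-4))*9 = (1*(-4))*9 = -4*9 = -36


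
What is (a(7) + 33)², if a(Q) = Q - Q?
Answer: 1089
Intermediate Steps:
a(Q) = 0
(a(7) + 33)² = (0 + 33)² = 33² = 1089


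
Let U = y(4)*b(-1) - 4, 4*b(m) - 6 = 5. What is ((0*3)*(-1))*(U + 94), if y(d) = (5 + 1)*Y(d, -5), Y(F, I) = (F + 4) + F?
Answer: 0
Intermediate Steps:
Y(F, I) = 4 + 2*F (Y(F, I) = (4 + F) + F = 4 + 2*F)
b(m) = 11/4 (b(m) = 3/2 + (¼)*5 = 3/2 + 5/4 = 11/4)
y(d) = 24 + 12*d (y(d) = (5 + 1)*(4 + 2*d) = 6*(4 + 2*d) = 24 + 12*d)
U = 194 (U = (24 + 12*4)*(11/4) - 4 = (24 + 48)*(11/4) - 4 = 72*(11/4) - 4 = 198 - 4 = 194)
((0*3)*(-1))*(U + 94) = ((0*3)*(-1))*(194 + 94) = (0*(-1))*288 = 0*288 = 0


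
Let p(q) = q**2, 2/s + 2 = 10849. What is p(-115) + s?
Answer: 143451577/10847 ≈ 13225.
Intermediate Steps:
s = 2/10847 (s = 2/(-2 + 10849) = 2/10847 ≈ 0.00018438)
p(-115) + s = (-115)**2 + 2/10847 = 13225 + 2/10847 = 143451577/10847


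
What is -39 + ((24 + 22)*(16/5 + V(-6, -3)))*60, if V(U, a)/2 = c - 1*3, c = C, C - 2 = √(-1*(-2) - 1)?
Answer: 8793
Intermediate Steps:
C = 3 (C = 2 + √(-1*(-2) - 1) = 2 + √(2 - 1) = 2 + √1 = 2 + 1 = 3)
c = 3
V(U, a) = 0 (V(U, a) = 2*(3 - 1*3) = 2*(3 - 3) = 2*0 = 0)
-39 + ((24 + 22)*(16/5 + V(-6, -3)))*60 = -39 + ((24 + 22)*(16/5 + 0))*60 = -39 + (46*(16*(⅕) + 0))*60 = -39 + (46*(16/5 + 0))*60 = -39 + (46*(16/5))*60 = -39 + (736/5)*60 = -39 + 8832 = 8793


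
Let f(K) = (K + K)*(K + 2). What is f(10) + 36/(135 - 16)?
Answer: 28596/119 ≈ 240.30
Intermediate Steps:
f(K) = 2*K*(2 + K) (f(K) = (2*K)*(2 + K) = 2*K*(2 + K))
f(10) + 36/(135 - 16) = 2*10*(2 + 10) + 36/(135 - 16) = 2*10*12 + 36/119 = 240 + (1/119)*36 = 240 + 36/119 = 28596/119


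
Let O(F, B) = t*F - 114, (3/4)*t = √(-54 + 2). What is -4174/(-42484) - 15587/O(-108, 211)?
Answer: 1667615353/965863119 - 124696*I*√13/30313 ≈ 1.7266 - 14.832*I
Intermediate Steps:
t = 8*I*√13/3 (t = 4*√(-54 + 2)/3 = 4*√(-52)/3 = 4*(2*I*√13)/3 = 8*I*√13/3 ≈ 9.6148*I)
O(F, B) = -114 + 8*I*F*√13/3 (O(F, B) = (8*I*√13/3)*F - 114 = 8*I*F*√13/3 - 114 = -114 + 8*I*F*√13/3)
-4174/(-42484) - 15587/O(-108, 211) = -4174/(-42484) - 15587/(-114 + (8/3)*I*(-108)*√13) = -4174*(-1/42484) - 15587/(-114 - 288*I*√13) = 2087/21242 - 15587/(-114 - 288*I*√13)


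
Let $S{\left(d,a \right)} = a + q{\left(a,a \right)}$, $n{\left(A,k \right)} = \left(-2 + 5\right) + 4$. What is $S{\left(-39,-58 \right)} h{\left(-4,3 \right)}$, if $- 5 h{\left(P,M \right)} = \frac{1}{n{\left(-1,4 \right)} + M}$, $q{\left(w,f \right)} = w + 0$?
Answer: $\frac{58}{25} \approx 2.32$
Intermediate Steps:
$n{\left(A,k \right)} = 7$ ($n{\left(A,k \right)} = 3 + 4 = 7$)
$q{\left(w,f \right)} = w$
$h{\left(P,M \right)} = - \frac{1}{5 \left(7 + M\right)}$
$S{\left(d,a \right)} = 2 a$ ($S{\left(d,a \right)} = a + a = 2 a$)
$S{\left(-39,-58 \right)} h{\left(-4,3 \right)} = 2 \left(-58\right) \left(- \frac{1}{35 + 5 \cdot 3}\right) = - 116 \left(- \frac{1}{35 + 15}\right) = - 116 \left(- \frac{1}{50}\right) = - 116 \left(\left(-1\right) \frac{1}{50}\right) = \left(-116\right) \left(- \frac{1}{50}\right) = \frac{58}{25}$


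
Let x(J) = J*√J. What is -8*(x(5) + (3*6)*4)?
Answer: -576 - 40*√5 ≈ -665.44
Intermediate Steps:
x(J) = J^(3/2)
-8*(x(5) + (3*6)*4) = -8*(5^(3/2) + (3*6)*4) = -8*(5*√5 + 18*4) = -8*(5*√5 + 72) = -8*(72 + 5*√5) = -576 - 40*√5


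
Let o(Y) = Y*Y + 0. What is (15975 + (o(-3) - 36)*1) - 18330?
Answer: -2382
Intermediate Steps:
o(Y) = Y**2 (o(Y) = Y**2 + 0 = Y**2)
(15975 + (o(-3) - 36)*1) - 18330 = (15975 + ((-3)**2 - 36)*1) - 18330 = (15975 + (9 - 36)*1) - 18330 = (15975 - 27*1) - 18330 = (15975 - 27) - 18330 = 15948 - 18330 = -2382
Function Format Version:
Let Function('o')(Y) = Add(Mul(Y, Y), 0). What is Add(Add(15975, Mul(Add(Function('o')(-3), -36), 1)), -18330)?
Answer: -2382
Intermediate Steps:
Function('o')(Y) = Pow(Y, 2) (Function('o')(Y) = Add(Pow(Y, 2), 0) = Pow(Y, 2))
Add(Add(15975, Mul(Add(Function('o')(-3), -36), 1)), -18330) = Add(Add(15975, Mul(Add(Pow(-3, 2), -36), 1)), -18330) = Add(Add(15975, Mul(Add(9, -36), 1)), -18330) = Add(Add(15975, Mul(-27, 1)), -18330) = Add(Add(15975, -27), -18330) = Add(15948, -18330) = -2382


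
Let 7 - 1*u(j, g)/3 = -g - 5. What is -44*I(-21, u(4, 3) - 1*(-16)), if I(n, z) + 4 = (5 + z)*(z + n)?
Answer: -115984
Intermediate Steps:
u(j, g) = 36 + 3*g (u(j, g) = 21 - 3*(-g - 5) = 21 - 3*(-5 - g) = 21 + (15 + 3*g) = 36 + 3*g)
I(n, z) = -4 + (5 + z)*(n + z) (I(n, z) = -4 + (5 + z)*(z + n) = -4 + (5 + z)*(n + z))
-44*I(-21, u(4, 3) - 1*(-16)) = -44*(-4 + ((36 + 3*3) - 1*(-16))² + 5*(-21) + 5*((36 + 3*3) - 1*(-16)) - 21*((36 + 3*3) - 1*(-16))) = -44*(-4 + ((36 + 9) + 16)² - 105 + 5*((36 + 9) + 16) - 21*((36 + 9) + 16)) = -44*(-4 + (45 + 16)² - 105 + 5*(45 + 16) - 21*(45 + 16)) = -44*(-4 + 61² - 105 + 5*61 - 21*61) = -44*(-4 + 3721 - 105 + 305 - 1281) = -44*2636 = -115984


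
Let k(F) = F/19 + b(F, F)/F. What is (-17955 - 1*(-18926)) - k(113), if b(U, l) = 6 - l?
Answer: 2074001/2147 ≈ 966.00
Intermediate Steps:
k(F) = F/19 + (6 - F)/F
(-17955 - 1*(-18926)) - k(113) = (-17955 - 1*(-18926)) - (-1 + 6/113 + (1/19)*113) = (-17955 + 18926) - (-1 + 6*(1/113) + 113/19) = 971 - (-1 + 6/113 + 113/19) = 971 - 1*10736/2147 = 971 - 10736/2147 = 2074001/2147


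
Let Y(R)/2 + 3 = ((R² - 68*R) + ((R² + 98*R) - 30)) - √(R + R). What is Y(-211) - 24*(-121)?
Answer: 168262 - 2*I*√422 ≈ 1.6826e+5 - 41.085*I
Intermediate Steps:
Y(R) = -66 + 4*R² + 60*R - 2*√2*√R (Y(R) = -6 + 2*(((R² - 68*R) + ((R² + 98*R) - 30)) - √(R + R)) = -6 + 2*(((R² - 68*R) + (-30 + R² + 98*R)) - √(2*R)) = -6 + 2*((-30 + 2*R² + 30*R) - √2*√R) = -6 + 2*(-30 + 2*R² + 30*R - √2*√R) = -6 + (-60 + 4*R² + 60*R - 2*√2*√R) = -66 + 4*R² + 60*R - 2*√2*√R)
Y(-211) - 24*(-121) = (-66 + 4*(-211)² + 60*(-211) - 2*√2*√(-211)) - 24*(-121) = (-66 + 4*44521 - 12660 - 2*√2*I*√211) + 2904 = (-66 + 178084 - 12660 - 2*I*√422) + 2904 = (165358 - 2*I*√422) + 2904 = 168262 - 2*I*√422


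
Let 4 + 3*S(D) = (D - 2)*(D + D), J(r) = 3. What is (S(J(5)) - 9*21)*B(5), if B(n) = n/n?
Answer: -565/3 ≈ -188.33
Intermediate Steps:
B(n) = 1
S(D) = -4/3 + 2*D*(-2 + D)/3 (S(D) = -4/3 + ((D - 2)*(D + D))/3 = -4/3 + ((-2 + D)*(2*D))/3 = -4/3 + (2*D*(-2 + D))/3 = -4/3 + 2*D*(-2 + D)/3)
(S(J(5)) - 9*21)*B(5) = ((-4/3 - 4/3*3 + (2/3)*3**2) - 9*21)*1 = ((-4/3 - 4 + (2/3)*9) - 189)*1 = ((-4/3 - 4 + 6) - 189)*1 = (2/3 - 189)*1 = -565/3*1 = -565/3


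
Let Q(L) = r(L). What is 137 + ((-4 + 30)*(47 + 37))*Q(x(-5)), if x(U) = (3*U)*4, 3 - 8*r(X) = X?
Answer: 17336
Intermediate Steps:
r(X) = 3/8 - X/8
x(U) = 12*U
Q(L) = 3/8 - L/8
137 + ((-4 + 30)*(47 + 37))*Q(x(-5)) = 137 + ((-4 + 30)*(47 + 37))*(3/8 - 3*(-5)/2) = 137 + (26*84)*(3/8 - 1/8*(-60)) = 137 + 2184*(3/8 + 15/2) = 137 + 2184*(63/8) = 137 + 17199 = 17336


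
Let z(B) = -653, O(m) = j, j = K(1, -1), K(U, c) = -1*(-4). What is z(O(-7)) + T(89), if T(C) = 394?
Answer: -259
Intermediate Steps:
K(U, c) = 4
j = 4
O(m) = 4
z(O(-7)) + T(89) = -653 + 394 = -259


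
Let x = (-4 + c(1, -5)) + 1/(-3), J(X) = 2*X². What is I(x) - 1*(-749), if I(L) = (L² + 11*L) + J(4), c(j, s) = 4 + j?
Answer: 7099/9 ≈ 788.78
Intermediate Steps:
x = ⅔ (x = (-4 + (4 + 1)) + 1/(-3) = (-4 + 5) - ⅓ = 1 - ⅓ = ⅔ ≈ 0.66667)
I(L) = 32 + L² + 11*L (I(L) = (L² + 11*L) + 2*4² = (L² + 11*L) + 2*16 = (L² + 11*L) + 32 = 32 + L² + 11*L)
I(x) - 1*(-749) = (32 + (⅔)² + 11*(⅔)) - 1*(-749) = (32 + 4/9 + 22/3) + 749 = 358/9 + 749 = 7099/9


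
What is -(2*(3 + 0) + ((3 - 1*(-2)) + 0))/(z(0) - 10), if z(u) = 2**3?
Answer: 11/2 ≈ 5.5000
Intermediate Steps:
z(u) = 8
-(2*(3 + 0) + ((3 - 1*(-2)) + 0))/(z(0) - 10) = -(2*(3 + 0) + ((3 - 1*(-2)) + 0))/(8 - 10) = -(2*3 + ((3 + 2) + 0))/(-2) = -(-1)*(6 + (5 + 0))/2 = -(-1)*(6 + 5)/2 = -(-1)*11/2 = -1*(-11/2) = 11/2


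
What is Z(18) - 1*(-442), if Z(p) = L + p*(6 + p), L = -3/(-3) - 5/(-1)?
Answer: 880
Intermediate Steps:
L = 6 (L = -3*(-1/3) - 5*(-1) = 1 + 5 = 6)
Z(p) = 6 + p*(6 + p)
Z(18) - 1*(-442) = (6 + 18**2 + 6*18) - 1*(-442) = (6 + 324 + 108) + 442 = 438 + 442 = 880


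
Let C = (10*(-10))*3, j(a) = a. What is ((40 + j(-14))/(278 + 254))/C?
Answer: -13/79800 ≈ -0.00016291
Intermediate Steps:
C = -300 (C = -100*3 = -300)
((40 + j(-14))/(278 + 254))/C = ((40 - 14)/(278 + 254))/(-300) = (26/532)*(-1/300) = (26*(1/532))*(-1/300) = (13/266)*(-1/300) = -13/79800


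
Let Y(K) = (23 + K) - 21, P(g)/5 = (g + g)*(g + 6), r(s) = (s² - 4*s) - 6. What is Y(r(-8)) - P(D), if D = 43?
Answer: -20978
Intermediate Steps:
r(s) = -6 + s² - 4*s
P(g) = 10*g*(6 + g) (P(g) = 5*((g + g)*(g + 6)) = 5*((2*g)*(6 + g)) = 5*(2*g*(6 + g)) = 10*g*(6 + g))
Y(K) = 2 + K
Y(r(-8)) - P(D) = (2 + (-6 + (-8)² - 4*(-8))) - 10*43*(6 + 43) = (2 + (-6 + 64 + 32)) - 10*43*49 = (2 + 90) - 1*21070 = 92 - 21070 = -20978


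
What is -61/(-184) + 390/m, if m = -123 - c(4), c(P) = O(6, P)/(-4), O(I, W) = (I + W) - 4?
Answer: -42899/14904 ≈ -2.8784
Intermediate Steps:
O(I, W) = -4 + I + W
c(P) = -½ - P/4 (c(P) = (-4 + 6 + P)/(-4) = (2 + P)*(-¼) = -½ - P/4)
m = -243/2 (m = -123 - (-½ - ¼*4) = -123 - (-½ - 1) = -123 - 1*(-3/2) = -123 + 3/2 = -243/2 ≈ -121.50)
-61/(-184) + 390/m = -61/(-184) + 390/(-243/2) = -61*(-1/184) + 390*(-2/243) = 61/184 - 260/81 = -42899/14904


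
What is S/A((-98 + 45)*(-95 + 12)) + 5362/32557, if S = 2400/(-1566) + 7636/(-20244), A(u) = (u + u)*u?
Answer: 13053354993392291/79257405044492514 ≈ 0.16470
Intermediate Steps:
A(u) = 2*u² (A(u) = (2*u)*u = 2*u²)
S = -840883/440307 (S = 2400*(-1/1566) + 7636*(-1/20244) = -400/261 - 1909/5061 = -840883/440307 ≈ -1.9098)
S/A((-98 + 45)*(-95 + 12)) + 5362/32557 = -840883*1/(2*(-98 + 45)²*(-95 + 12)²)/440307 + 5362/32557 = -840883/(440307*(2*(-53*(-83))²)) + 5362*(1/32557) = -840883/(440307*(2*4399²)) + 766/4651 = -840883/(440307*(2*19351201)) + 766/4651 = -840883/440307/38702402 + 766/4651 = -840883/440307*1/38702402 + 766/4651 = -840883/17040938517414 + 766/4651 = 13053354993392291/79257405044492514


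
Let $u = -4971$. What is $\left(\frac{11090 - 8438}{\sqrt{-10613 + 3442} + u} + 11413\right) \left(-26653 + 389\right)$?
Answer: $- \frac{1852225841315024}{6179503} + \frac{17413032 i \sqrt{7171}}{6179503} \approx -2.9974 \cdot 10^{8} + 238.62 i$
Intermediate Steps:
$\left(\frac{11090 - 8438}{\sqrt{-10613 + 3442} + u} + 11413\right) \left(-26653 + 389\right) = \left(\frac{11090 - 8438}{\sqrt{-10613 + 3442} - 4971} + 11413\right) \left(-26653 + 389\right) = \left(\frac{2652}{\sqrt{-7171} - 4971} + 11413\right) \left(-26264\right) = \left(\frac{2652}{i \sqrt{7171} - 4971} + 11413\right) \left(-26264\right) = \left(\frac{2652}{-4971 + i \sqrt{7171}} + 11413\right) \left(-26264\right) = \left(11413 + \frac{2652}{-4971 + i \sqrt{7171}}\right) \left(-26264\right) = -299751032 - \frac{69652128}{-4971 + i \sqrt{7171}}$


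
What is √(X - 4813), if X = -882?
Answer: I*√5695 ≈ 75.465*I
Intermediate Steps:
√(X - 4813) = √(-882 - 4813) = √(-5695) = I*√5695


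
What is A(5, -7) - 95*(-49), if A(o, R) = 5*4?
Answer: 4675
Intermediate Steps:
A(o, R) = 20
A(5, -7) - 95*(-49) = 20 - 95*(-49) = 20 + 4655 = 4675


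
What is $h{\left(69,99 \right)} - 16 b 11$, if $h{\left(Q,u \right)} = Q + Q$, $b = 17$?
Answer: $-2854$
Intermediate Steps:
$h{\left(Q,u \right)} = 2 Q$
$h{\left(69,99 \right)} - 16 b 11 = 2 \cdot 69 - 16 \cdot 17 \cdot 11 = 138 - 272 \cdot 11 = 138 - 2992 = -2854$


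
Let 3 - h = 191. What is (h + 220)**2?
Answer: 1024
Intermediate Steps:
h = -188 (h = 3 - 1*191 = 3 - 191 = -188)
(h + 220)**2 = (-188 + 220)**2 = 32**2 = 1024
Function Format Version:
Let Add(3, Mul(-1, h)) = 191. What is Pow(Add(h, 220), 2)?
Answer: 1024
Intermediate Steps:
h = -188 (h = Add(3, Mul(-1, 191)) = Add(3, -191) = -188)
Pow(Add(h, 220), 2) = Pow(Add(-188, 220), 2) = Pow(32, 2) = 1024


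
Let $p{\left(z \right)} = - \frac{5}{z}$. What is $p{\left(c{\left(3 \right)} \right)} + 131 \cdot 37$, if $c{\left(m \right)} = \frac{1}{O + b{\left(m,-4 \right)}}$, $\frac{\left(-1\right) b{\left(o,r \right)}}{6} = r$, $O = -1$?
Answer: $4732$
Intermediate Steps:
$b{\left(o,r \right)} = - 6 r$
$c{\left(m \right)} = \frac{1}{23}$ ($c{\left(m \right)} = \frac{1}{-1 - -24} = \frac{1}{-1 + 24} = \frac{1}{23}$)
$p{\left(c{\left(3 \right)} \right)} + 131 \cdot 37 = - 5 \frac{1}{\frac{1}{23}} + 131 \cdot 37 = \left(-5\right) 23 + 4847 = -115 + 4847 = 4732$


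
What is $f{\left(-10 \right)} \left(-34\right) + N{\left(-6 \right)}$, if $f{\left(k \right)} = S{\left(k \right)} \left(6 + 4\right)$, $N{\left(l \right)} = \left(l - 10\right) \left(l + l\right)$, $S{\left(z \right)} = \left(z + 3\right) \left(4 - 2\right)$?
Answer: $4952$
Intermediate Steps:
$S{\left(z \right)} = 6 + 2 z$ ($S{\left(z \right)} = \left(3 + z\right) 2 = 6 + 2 z$)
$N{\left(l \right)} = 2 l \left(-10 + l\right)$ ($N{\left(l \right)} = \left(-10 + l\right) 2 l = 2 l \left(-10 + l\right)$)
$f{\left(k \right)} = 60 + 20 k$ ($f{\left(k \right)} = \left(6 + 2 k\right) \left(6 + 4\right) = \left(6 + 2 k\right) 10 = 60 + 20 k$)
$f{\left(-10 \right)} \left(-34\right) + N{\left(-6 \right)} = \left(60 + 20 \left(-10\right)\right) \left(-34\right) + 2 \left(-6\right) \left(-10 - 6\right) = \left(60 - 200\right) \left(-34\right) + 2 \left(-6\right) \left(-16\right) = \left(-140\right) \left(-34\right) + 192 = 4760 + 192 = 4952$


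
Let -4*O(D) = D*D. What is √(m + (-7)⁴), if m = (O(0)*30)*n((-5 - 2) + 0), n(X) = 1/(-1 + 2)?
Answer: 49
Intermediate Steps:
n(X) = 1 (n(X) = 1/1 = 1)
O(D) = -D²/4 (O(D) = -D*D/4 = -D²/4)
m = 0 (m = (-¼*0²*30)*1 = (-¼*0*30)*1 = (0*30)*1 = 0*1 = 0)
√(m + (-7)⁴) = √(0 + (-7)⁴) = √(0 + 2401) = √2401 = 49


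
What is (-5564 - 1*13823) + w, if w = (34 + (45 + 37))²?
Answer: -5931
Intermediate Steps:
w = 13456 (w = (34 + 82)² = 116² = 13456)
(-5564 - 1*13823) + w = (-5564 - 1*13823) + 13456 = (-5564 - 13823) + 13456 = -19387 + 13456 = -5931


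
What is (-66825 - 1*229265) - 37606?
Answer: -333696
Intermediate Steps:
(-66825 - 1*229265) - 37606 = (-66825 - 229265) - 37606 = -296090 - 37606 = -333696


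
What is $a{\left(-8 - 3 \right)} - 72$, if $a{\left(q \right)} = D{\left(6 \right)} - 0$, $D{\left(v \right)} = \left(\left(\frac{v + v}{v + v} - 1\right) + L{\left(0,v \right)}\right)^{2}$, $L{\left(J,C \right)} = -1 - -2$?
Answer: $-71$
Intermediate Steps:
$L{\left(J,C \right)} = 1$ ($L{\left(J,C \right)} = -1 + 2 = 1$)
$D{\left(v \right)} = 1$ ($D{\left(v \right)} = \left(\left(\frac{v + v}{v + v} - 1\right) + 1\right)^{2} = \left(\left(\frac{2 v}{2 v} - 1\right) + 1\right)^{2} = \left(\left(2 v \frac{1}{2 v} - 1\right) + 1\right)^{2} = \left(\left(1 - 1\right) + 1\right)^{2} = \left(0 + 1\right)^{2} = 1^{2} = 1$)
$a{\left(q \right)} = 1$ ($a{\left(q \right)} = 1 - 0 = 1 + 0 = 1$)
$a{\left(-8 - 3 \right)} - 72 = 1 - 72 = -71$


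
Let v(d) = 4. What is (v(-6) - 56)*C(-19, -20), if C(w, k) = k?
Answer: 1040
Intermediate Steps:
(v(-6) - 56)*C(-19, -20) = (4 - 56)*(-20) = -52*(-20) = 1040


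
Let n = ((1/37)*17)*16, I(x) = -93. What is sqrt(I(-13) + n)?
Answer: I*sqrt(117253)/37 ≈ 9.2547*I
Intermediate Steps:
n = 272/37 (n = ((1*(1/37))*17)*16 = ((1/37)*17)*16 = (17/37)*16 = 272/37 ≈ 7.3513)
sqrt(I(-13) + n) = sqrt(-93 + 272/37) = sqrt(-3169/37) = I*sqrt(117253)/37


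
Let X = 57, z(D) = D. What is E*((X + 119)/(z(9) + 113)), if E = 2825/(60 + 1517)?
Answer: 248600/96197 ≈ 2.5843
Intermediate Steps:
E = 2825/1577 ≈ 1.7914
E*((X + 119)/(z(9) + 113)) = 2825*((57 + 119)/(9 + 113))/1577 = 2825*(176/122)/1577 = 2825*(176*(1/122))/1577 = (2825/1577)*(88/61) = 248600/96197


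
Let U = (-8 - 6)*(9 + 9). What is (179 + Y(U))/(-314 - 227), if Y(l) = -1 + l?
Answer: 74/541 ≈ 0.13678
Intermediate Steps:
U = -252 (U = -14*18 = -252)
(179 + Y(U))/(-314 - 227) = (179 + (-1 - 252))/(-314 - 227) = (179 - 253)/(-541) = -74*(-1/541) = 74/541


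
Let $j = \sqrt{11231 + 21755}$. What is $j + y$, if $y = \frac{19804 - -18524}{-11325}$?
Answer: $- \frac{12776}{3775} + \sqrt{32986} \approx 178.24$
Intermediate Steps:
$j = \sqrt{32986} \approx 181.62$
$y = - \frac{12776}{3775}$ ($y = \left(19804 + 18524\right) \left(- \frac{1}{11325}\right) = 38328 \left(- \frac{1}{11325}\right) = - \frac{12776}{3775} \approx -3.3844$)
$j + y = \sqrt{32986} - \frac{12776}{3775} = - \frac{12776}{3775} + \sqrt{32986}$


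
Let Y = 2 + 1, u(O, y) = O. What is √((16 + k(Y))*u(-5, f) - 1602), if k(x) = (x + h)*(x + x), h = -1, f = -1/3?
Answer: I*√1742 ≈ 41.737*I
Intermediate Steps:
f = -⅓ (f = -1*⅓ = -⅓ ≈ -0.33333)
Y = 3
k(x) = 2*x*(-1 + x) (k(x) = (x - 1)*(x + x) = (-1 + x)*(2*x) = 2*x*(-1 + x))
√((16 + k(Y))*u(-5, f) - 1602) = √((16 + 2*3*(-1 + 3))*(-5) - 1602) = √((16 + 2*3*2)*(-5) - 1602) = √((16 + 12)*(-5) - 1602) = √(28*(-5) - 1602) = √(-140 - 1602) = √(-1742) = I*√1742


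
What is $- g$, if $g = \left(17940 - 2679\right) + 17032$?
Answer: $-32293$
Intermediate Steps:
$g = 32293$ ($g = \left(17940 + \left(-9796 + 7117\right)\right) + 17032 = \left(17940 - 2679\right) + 17032 = 15261 + 17032 = 32293$)
$- g = \left(-1\right) 32293 = -32293$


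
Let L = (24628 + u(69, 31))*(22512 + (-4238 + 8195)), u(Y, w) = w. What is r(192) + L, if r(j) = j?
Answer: 652699263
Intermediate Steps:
L = 652699071 (L = (24628 + 31)*(22512 + (-4238 + 8195)) = 24659*(22512 + 3957) = 24659*26469 = 652699071)
r(192) + L = 192 + 652699071 = 652699263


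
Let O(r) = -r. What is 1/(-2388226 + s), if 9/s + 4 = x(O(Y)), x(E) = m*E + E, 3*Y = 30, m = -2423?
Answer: -8072/19277760269 ≈ -4.1872e-7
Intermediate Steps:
Y = 10 (Y = (⅓)*30 = 10)
x(E) = -2422*E (x(E) = -2423*E + E = -2422*E)
s = 3/8072 (s = 9/(-4 - (-2422)*10) = 9/(-4 - 2422*(-10)) = 9/(-4 + 24220) = 9/24216 = 9*(1/24216) = 3/8072 ≈ 0.00037165)
1/(-2388226 + s) = 1/(-2388226 + 3/8072) = 1/(-19277760269/8072) = -8072/19277760269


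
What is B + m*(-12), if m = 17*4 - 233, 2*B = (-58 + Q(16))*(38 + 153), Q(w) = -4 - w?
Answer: -5469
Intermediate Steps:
B = -7449 (B = ((-58 + (-4 - 1*16))*(38 + 153))/2 = ((-58 + (-4 - 16))*191)/2 = ((-58 - 20)*191)/2 = (-78*191)/2 = (1/2)*(-14898) = -7449)
m = -165 (m = 68 - 233 = -165)
B + m*(-12) = -7449 - 165*(-12) = -7449 + 1980 = -5469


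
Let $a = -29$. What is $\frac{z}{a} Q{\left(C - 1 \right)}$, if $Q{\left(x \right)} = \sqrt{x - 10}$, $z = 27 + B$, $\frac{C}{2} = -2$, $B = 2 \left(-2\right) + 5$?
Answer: $- \frac{28 i \sqrt{15}}{29} \approx - 3.7394 i$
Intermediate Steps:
$B = 1$ ($B = -4 + 5 = 1$)
$C = -4$ ($C = 2 \left(-2\right) = -4$)
$z = 28$ ($z = 27 + 1 = 28$)
$Q{\left(x \right)} = \sqrt{-10 + x}$
$\frac{z}{a} Q{\left(C - 1 \right)} = \frac{28}{-29} \sqrt{-10 - 5} = 28 \left(- \frac{1}{29}\right) \sqrt{-10 - 5} = - \frac{28 \sqrt{-15}}{29} = - \frac{28 i \sqrt{15}}{29}$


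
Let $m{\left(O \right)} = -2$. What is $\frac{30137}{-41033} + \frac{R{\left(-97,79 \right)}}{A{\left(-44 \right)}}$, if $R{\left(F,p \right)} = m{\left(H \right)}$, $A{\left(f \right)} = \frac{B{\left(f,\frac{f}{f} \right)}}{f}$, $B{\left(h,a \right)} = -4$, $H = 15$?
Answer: $- \frac{932863}{41033} \approx -22.734$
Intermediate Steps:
$A{\left(f \right)} = - \frac{4}{f}$
$R{\left(F,p \right)} = -2$
$\frac{30137}{-41033} + \frac{R{\left(-97,79 \right)}}{A{\left(-44 \right)}} = \frac{30137}{-41033} - \frac{2}{\left(-4\right) \frac{1}{-44}} = 30137 \left(- \frac{1}{41033}\right) - \frac{2}{\left(-4\right) \left(- \frac{1}{44}\right)} = - \frac{30137}{41033} - 2 \frac{1}{\frac{1}{11}} = - \frac{30137}{41033} - 22 = - \frac{932863}{41033}$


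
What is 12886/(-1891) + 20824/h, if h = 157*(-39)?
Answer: -118279162/11578593 ≈ -10.215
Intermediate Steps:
h = -6123
12886/(-1891) + 20824/h = 12886/(-1891) + 20824/(-6123) = 12886*(-1/1891) + 20824*(-1/6123) = -12886/1891 - 20824/6123 = -118279162/11578593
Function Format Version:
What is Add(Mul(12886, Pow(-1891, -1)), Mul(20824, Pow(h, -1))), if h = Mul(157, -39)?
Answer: Rational(-118279162, 11578593) ≈ -10.215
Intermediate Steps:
h = -6123
Add(Mul(12886, Pow(-1891, -1)), Mul(20824, Pow(h, -1))) = Add(Mul(12886, Pow(-1891, -1)), Mul(20824, Pow(-6123, -1))) = Add(Mul(12886, Rational(-1, 1891)), Mul(20824, Rational(-1, 6123))) = Add(Rational(-12886, 1891), Rational(-20824, 6123)) = Rational(-118279162, 11578593)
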